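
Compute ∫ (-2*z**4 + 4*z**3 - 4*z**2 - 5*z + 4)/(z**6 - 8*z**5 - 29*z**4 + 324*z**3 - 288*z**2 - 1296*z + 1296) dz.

Factor the denominator: (z - 6)**2*(z - 3)*(z - 1)*(z + 2)*(z + 6).
Partial-fraction decomposition: 1783/(18144*(z + 6)) - 11/(640*(z + 2)) + 1/(350*(z - 1)) - 101/(810*(z - 3)) + 3521/(86400*(z - 6)) - 949/(720*(z - 6)**2).
Integrate each term; A/(z−a) gives A·log|z−a|; A/(z−a)² gives −A/(z−a).

3521*log(z - 6)/86400 - 101*log(z - 3)/810 + log(z - 1)/350 - 11*log(z + 2)/640 + 1783*log(z + 6)/18144 + 949/(720*z - 4320) + C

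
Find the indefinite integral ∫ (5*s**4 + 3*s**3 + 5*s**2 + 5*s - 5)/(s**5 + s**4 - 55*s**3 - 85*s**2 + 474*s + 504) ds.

Factor the denominator: (s - 7)*(s - 3)*(s + 1)*(s + 4)*(s + 6).
Partial-fraction decomposition: 5977/(1170*(s + 6)) - 381/(154*(s + 4)) - 1/(160*(s + 1)) - 541/(1008*(s - 3)) + 13309/(4576*(s - 7)).
Integrate each term: A/(s−a) contributes A·log|s−a|.

13309*log(s - 7)/4576 - 541*log(s - 3)/1008 - log(s + 1)/160 - 381*log(s + 4)/154 + 5977*log(s + 6)/1170 + C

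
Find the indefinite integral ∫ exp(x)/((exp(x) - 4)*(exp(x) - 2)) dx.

Let u = e^x, du = e^x dx.
The integral becomes ∫ du/((u-2)(u-4)); decompose into partial fractions.

log(exp(x) - 4)/2 - log(exp(x) - 2)/2 + C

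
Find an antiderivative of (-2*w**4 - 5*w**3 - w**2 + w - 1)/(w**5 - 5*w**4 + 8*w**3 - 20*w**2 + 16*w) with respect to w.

Factor the denominator: w*(w - 4)*(w - 1)*(w**2 + 4).
Partial-fraction decomposition: (21*w - 29)/(20*(w**2 + 4)) + 8/(15*(w - 1)) - 169/(48*(w - 4)) - 1/(16*w).
Integrate each term; A/(w−a) gives A·log|w−a|; the (Bw+D)/(w²+p²) term gives a log and an atan.

-log(w)/16 - 169*log(w - 4)/48 + 8*log(w - 1)/15 + 21*log(w**2 + 4)/40 - 29*atan(w/2)/40 + C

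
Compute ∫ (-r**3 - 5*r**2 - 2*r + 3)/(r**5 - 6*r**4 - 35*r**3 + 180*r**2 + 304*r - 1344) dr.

Factor the denominator: (r - 7)*(r - 4)*(r - 3)*(r + 4)**2.
Partial-fraction decomposition: 7265/(379456*(r + 4)) + 5/(616*(r + 4)**2) - 75/(196*(r - 3)) + 149/(192*(r - 4)) - 599/(1452*(r - 7)).
Integrate each term; A/(r−a) gives A·log|r−a|; A/(r−a)² gives −A/(r−a).

-599*log(r - 7)/1452 + 149*log(r - 4)/192 - 75*log(r - 3)/196 + 7265*log(r + 4)/379456 - 5/(616*r + 2464) + C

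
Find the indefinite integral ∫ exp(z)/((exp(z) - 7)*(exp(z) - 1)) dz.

Let u = e^z, du = e^z dz.
The integral becomes ∫ du/((u-7)(u-1)); decompose into partial fractions.

log(exp(z) - 7)/6 - log(exp(z) - 1)/6 + C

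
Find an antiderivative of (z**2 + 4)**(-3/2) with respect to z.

Substitute z = 2·tan(θ), so dz = 2·sec(θ)^2 dθ and the radical becomes sqrt(z**2 + 4) = 2·sec(θ) by the Pythagorean identity.
Integrate the resulting trig expression in θ, then back-substitute tan(θ) = z/2, sec(θ) = sqrt(z**2 + 4)/2 (absorbing any constant into C).

z/(4*sqrt(z**2 + 4)) + C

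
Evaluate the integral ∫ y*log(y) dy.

y**2*log(y)/2 - y**2/4 + C

Use integration by parts with u = log(y), dv = y dy.
Then du = 1/y dy and v = y**2/2.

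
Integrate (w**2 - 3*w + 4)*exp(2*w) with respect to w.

(w**2 - 4*w + 6)*exp(2*w)/2 + C

Use integration by parts with u = w**2 - 3*w + 4, dv = exp(2*w) dw, so v = exp(2*w)/2.
Apply parts 2 times (tabular method): alternate signs, differentiate u down to 0, integrate dv up.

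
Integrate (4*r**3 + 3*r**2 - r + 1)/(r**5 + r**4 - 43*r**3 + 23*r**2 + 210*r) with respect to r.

Factor the denominator: r*(r - 5)*(r - 3)*(r + 2)*(r + 7).
Partial-fraction decomposition: -1217/(4200*(r + 7)) + 17/(350*(r + 2)) - 133/(300*(r - 3)) + 571/(840*(r - 5)) + 1/(210*r).
Integrate each term: A/(r−a) contributes A·log|r−a|.

log(r)/210 + 571*log(r - 5)/840 - 133*log(r - 3)/300 + 17*log(r + 2)/350 - 1217*log(r + 7)/4200 + C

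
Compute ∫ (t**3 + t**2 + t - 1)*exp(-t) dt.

(-t**3 - 4*t**2 - 9*t - 8)*exp(-t) + C

Use integration by parts with u = t**3 + t**2 + t - 1, dv = exp(-t) dt, so v = -exp(-t).
Apply parts 3 times (tabular method): alternate signs, differentiate u down to 0, integrate dv up.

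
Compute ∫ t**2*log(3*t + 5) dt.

t**3*log(3*t + 5)/3 - t**3/9 + 5*t**2/18 - 25*t/27 + 125*log(3*t + 5)/81 + C

Use integration by parts with u = log(3*t + 5), dv = t**2 dt.
Then du = 3/(3*t + 5) dt and v = t**3/3.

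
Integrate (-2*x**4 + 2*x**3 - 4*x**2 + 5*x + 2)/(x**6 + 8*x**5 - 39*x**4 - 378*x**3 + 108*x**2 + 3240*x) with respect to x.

Factor the denominator: x*(x - 6)*(x - 3)*(x + 5)*(x + 6)**2.
Partial-fraction decomposition: -10589/(2916*(x + 6)) - 799/(162*(x + 6)**2) + 1623/(440*(x + 5)) + 127/(5832*(x - 3)) - 71/(891*(x - 6)) + 1/(1620*x).
Integrate each term; A/(x−a) gives A·log|x−a|; A/(x−a)² gives −A/(x−a).

log(x)/1620 - 71*log(x - 6)/891 + 127*log(x - 3)/5832 + 1623*log(x + 5)/440 - 10589*log(x + 6)/2916 + 799/(162*x + 972) + C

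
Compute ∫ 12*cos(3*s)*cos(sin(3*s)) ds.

Let u = sin(3*s), so du = (3*cos(3*s)) ds.
Rewriting, the integral becomes 4·∫ cos(u) du = 4·sin(u).
Substituting back, u = sin(3*s).

4*sin(sin(3*s)) + C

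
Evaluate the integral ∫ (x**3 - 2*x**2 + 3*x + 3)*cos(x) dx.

Use integration by parts with u = x**3 - 2*x**2 + 3*x + 3, dv = cos(x) dx, so v = sin(x).
Apply parts 3 times (tabular method): alternate signs, differentiate u down to 0, integrate dv up.

x**3*sin(x) - 2*x**2*sin(x) + 3*x**2*cos(x) - 3*x*sin(x) - 4*x*cos(x) + 7*sin(x) - 3*cos(x) + C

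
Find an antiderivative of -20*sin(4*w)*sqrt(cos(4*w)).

10*cos(4*w)**(3/2)/3 + C

Let u = cos(4*w), so du = (-4*sin(4*w)) dw.
Rewriting, the integral becomes 5·∫ √u du = 5·(2/3)u^(3/2).
Substituting back, u = cos(4*w).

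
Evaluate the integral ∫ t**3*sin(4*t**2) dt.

-t**2*cos(4*t**2)/8 + sin(4*t**2)/32 + C

Let u = t², du = 2t dt; rewrite as (1/2)∫ u^1·sin(4u) du.
Now integrate by parts 1 time.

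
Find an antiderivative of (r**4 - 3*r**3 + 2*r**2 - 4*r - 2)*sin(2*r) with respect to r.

-r**4*cos(2*r)/2 + r**3*sin(2*r) + 3*r**3*cos(2*r)/2 - 9*r**2*sin(2*r)/4 + r**2*cos(2*r)/2 - r*sin(2*r)/2 - r*cos(2*r)/4 + sin(2*r)/8 + 3*cos(2*r)/4 + C

Use integration by parts with u = r**4 - 3*r**3 + 2*r**2 - 4*r - 2, dv = sin(2*r) dr, so v = -cos(2*r)/2.
Apply parts 4 times (tabular method): alternate signs, differentiate u down to 0, integrate dv up.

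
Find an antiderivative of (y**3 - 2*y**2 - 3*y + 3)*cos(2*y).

Use integration by parts with u = y**3 - 2*y**2 - 3*y + 3, dv = cos(2*y) dy, so v = sin(2*y)/2.
Apply parts 3 times (tabular method): alternate signs, differentiate u down to 0, integrate dv up.

y**3*sin(2*y)/2 - y**2*sin(2*y) + 3*y**2*cos(2*y)/4 - 9*y*sin(2*y)/4 - y*cos(2*y) + 2*sin(2*y) - 9*cos(2*y)/8 + C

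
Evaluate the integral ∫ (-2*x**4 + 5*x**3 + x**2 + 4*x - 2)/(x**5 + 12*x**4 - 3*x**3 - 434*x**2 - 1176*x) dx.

log(x)/588 - 727*log(x - 6)/5070 - 139*log(x + 4)/60 + 11387*log(x + 7)/24843 - 2166/(91*x + 637) + C

Factor the denominator: x*(x - 6)*(x + 4)*(x + 7)**2.
Partial-fraction decomposition: 11387/(24843*(x + 7)) + 2166/(91*(x + 7)**2) - 139/(60*(x + 4)) - 727/(5070*(x - 6)) + 1/(588*x).
Integrate each term; A/(x−a) gives A·log|x−a|; A/(x−a)² gives −A/(x−a).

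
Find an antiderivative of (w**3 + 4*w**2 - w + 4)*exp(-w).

(-w**3 - 7*w**2 - 13*w - 17)*exp(-w) + C

Use integration by parts with u = w**3 + 4*w**2 - w + 4, dv = exp(-w) dw, so v = -exp(-w).
Apply parts 3 times (tabular method): alternate signs, differentiate u down to 0, integrate dv up.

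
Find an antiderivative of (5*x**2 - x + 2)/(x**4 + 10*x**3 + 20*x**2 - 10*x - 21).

Factor the denominator: (x - 1)*(x + 1)*(x + 3)*(x + 7).
Partial-fraction decomposition: -127/(96*(x + 7)) + 25/(16*(x + 3)) - 1/(3*(x + 1)) + 3/(32*(x - 1)).
Integrate each term: A/(x−a) contributes A·log|x−a|.

3*log(x - 1)/32 - log(x + 1)/3 + 25*log(x + 3)/16 - 127*log(x + 7)/96 + C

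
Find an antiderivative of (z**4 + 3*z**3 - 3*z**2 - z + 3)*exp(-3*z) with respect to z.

(-27*z**4 - 117*z**3 - 36*z**2 + 3*z - 80)*exp(-3*z)/81 + C

Use integration by parts with u = z**4 + 3*z**3 - 3*z**2 - z + 3, dv = exp(-3*z) dz, so v = -exp(-3*z)/3.
Apply parts 4 times (tabular method): alternate signs, differentiate u down to 0, integrate dv up.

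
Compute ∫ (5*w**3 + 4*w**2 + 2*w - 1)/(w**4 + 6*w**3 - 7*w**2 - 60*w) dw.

Factor the denominator: w*(w - 3)*(w + 4)*(w + 5).
Partial-fraction decomposition: 67/(5*(w + 5)) - 265/(28*(w + 4)) + 22/(21*(w - 3)) + 1/(60*w).
Integrate each term: A/(w−a) contributes A·log|w−a|.

log(w)/60 + 22*log(w - 3)/21 - 265*log(w + 4)/28 + 67*log(w + 5)/5 + C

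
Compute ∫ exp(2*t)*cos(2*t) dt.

Let I denote the integral. Integrate by parts with u = cos(2*t), dv = exp(2*t) dt, so v = exp(2*t)/2: I = exp(2*t)*cos(2*t)/2 + ∫ exp(2*t)*sin(2*t) dt.
Apply parts again with u = sin(2*t), dv = exp(2*t) dt: ∫ exp(2*t)*sin(2*t) dt = exp(2*t)*sin(2*t)/2 − I. Substituting back brings back I: I = exp(2*t)*sin(2*t)/2 + exp(2*t)*cos(2*t)/2 − I.
Solving for I: (1 + 1)·I equals the remaining terms, so I = (1/2)·(exp(2*t)*sin(2*t)/2 + exp(2*t)*cos(2*t)/2).

exp(2*t)*sin(2*t)/4 + exp(2*t)*cos(2*t)/4 + C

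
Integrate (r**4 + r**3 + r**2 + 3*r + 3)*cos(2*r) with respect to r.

r**4*sin(2*r)/2 + r**3*sin(2*r)/2 + r**3*cos(2*r) - r**2*sin(2*r) + 3*r**2*cos(2*r)/4 + 3*r*sin(2*r)/4 - r*cos(2*r) + 2*sin(2*r) + 3*cos(2*r)/8 + C

Use integration by parts with u = r**4 + r**3 + r**2 + 3*r + 3, dv = cos(2*r) dr, so v = sin(2*r)/2.
Apply parts 4 times (tabular method): alternate signs, differentiate u down to 0, integrate dv up.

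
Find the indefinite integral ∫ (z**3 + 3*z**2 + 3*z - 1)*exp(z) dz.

(z**3 + 3*z - 4)*exp(z) + C

Use integration by parts with u = z**3 + 3*z**2 + 3*z - 1, dv = exp(z) dz, so v = exp(z).
Apply parts 3 times (tabular method): alternate signs, differentiate u down to 0, integrate dv up.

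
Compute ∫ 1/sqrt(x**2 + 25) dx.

log(x + sqrt(x**2 + 25)) + C

Substitute x = 5·tan(θ), so dx = 5·sec(θ)^2 dθ and the radical becomes sqrt(x**2 + 25) = 5·sec(θ) by the Pythagorean identity.
Integrate the resulting trig expression in θ, then back-substitute tan(θ) = x/5, sec(θ) = sqrt(x**2 + 25)/5 (absorbing any constant into C).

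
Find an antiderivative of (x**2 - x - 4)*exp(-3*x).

Use integration by parts with u = x**2 - x - 4, dv = exp(-3*x) dx, so v = -exp(-3*x)/3.
Apply parts 2 times (tabular method): alternate signs, differentiate u down to 0, integrate dv up.

(-9*x**2 + 3*x + 37)*exp(-3*x)/27 + C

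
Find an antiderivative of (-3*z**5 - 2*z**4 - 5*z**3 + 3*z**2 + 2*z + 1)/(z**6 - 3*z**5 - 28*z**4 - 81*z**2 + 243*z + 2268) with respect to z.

Factor the denominator: (z - 7)*(z - 3)*(z + 3)*(z + 4)*(z**2 + 9).
Partial-fraction decomposition: -2*(836*z + 1531)/(6525*(z**2 + 9)) - 2921/(1925*(z + 4)) + 181/(270*(z + 3)) + 62/(189*(z - 3)) - 7097/(3190*(z - 7)).
Integrate each term; A/(z−a) gives A·log|z−a|; the (Bz+D)/(z²+p²) term gives a log and an atan.

-7097*log(z - 7)/3190 + 62*log(z - 3)/189 + 181*log(z + 3)/270 - 2921*log(z + 4)/1925 - 836*log(z**2 + 9)/6525 - 3062*atan(z/3)/19575 + C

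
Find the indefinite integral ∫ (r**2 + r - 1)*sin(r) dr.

Use integration by parts with u = r**2 + r - 1, dv = sin(r) dr, so v = -cos(r).
Apply parts 2 times (tabular method): alternate signs, differentiate u down to 0, integrate dv up.

-r**2*cos(r) + 2*r*sin(r) - r*cos(r) + sin(r) + 3*cos(r) + C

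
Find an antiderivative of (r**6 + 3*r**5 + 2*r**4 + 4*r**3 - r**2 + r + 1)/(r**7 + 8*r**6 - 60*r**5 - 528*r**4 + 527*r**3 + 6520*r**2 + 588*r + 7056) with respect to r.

Factor the denominator: (r - 7)*(r - 4)*(r + 6)**2*(r + 7)*(r**2 + 1).
Partial-fraction decomposition: -3*(13*r - 152)/(1163650*(r**2 + 1)) + 70603/(7700*(r + 7)) - 7883647/(925444*(r + 6)) + 5003/(962*(r + 6)**2) - 317/(2244*(r - 4)) + 174203/(354900*(r - 7)).
Integrate each term; A/(r−a) gives A·log|r−a|; the (Br+D)/(r²+p²) term gives a log and an atan.

174203*log(r - 7)/354900 - 317*log(r - 4)/2244 - 7883647*log(r + 6)/925444 + 70603*log(r + 7)/7700 - 39*log(r**2 + 1)/2327300 + 228*atan(r)/581825 - 5003/(962*r + 5772) + C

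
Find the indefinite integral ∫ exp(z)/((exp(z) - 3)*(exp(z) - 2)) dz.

log(exp(z) - 3) - log(exp(z) - 2) + C

Let u = e^z, du = e^z dz.
The integral becomes ∫ du/((u-3)(u-2)); decompose into partial fractions.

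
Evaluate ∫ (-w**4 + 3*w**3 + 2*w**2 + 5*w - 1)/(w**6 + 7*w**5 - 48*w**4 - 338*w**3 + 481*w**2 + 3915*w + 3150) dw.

-7*log(w - 5)/264 - log(w + 1)/270 + 5*log(w + 3)/48 - 173*log(w + 6)/165 + 421*log(w + 7)/432 + 1/(36*w - 180) + C

Factor the denominator: (w - 5)**2*(w + 1)*(w + 3)*(w + 6)*(w + 7).
Partial-fraction decomposition: 421/(432*(w + 7)) - 173/(165*(w + 6)) + 5/(48*(w + 3)) - 1/(270*(w + 1)) - 7/(264*(w - 5)) - 1/(36*(w - 5)**2).
Integrate each term; A/(w−a) gives A·log|w−a|; A/(w−a)² gives −A/(w−a).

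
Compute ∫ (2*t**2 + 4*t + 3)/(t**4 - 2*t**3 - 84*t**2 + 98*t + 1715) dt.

337*log(t - 7)/4704 + 11*log(t + 5)/96 - 73*log(t + 7)/392 - 43/(56*t - 392) + C

Factor the denominator: (t - 7)**2*(t + 5)*(t + 7).
Partial-fraction decomposition: -73/(392*(t + 7)) + 11/(96*(t + 5)) + 337/(4704*(t - 7)) + 43/(56*(t - 7)**2).
Integrate each term; A/(t−a) gives A·log|t−a|; A/(t−a)² gives −A/(t−a).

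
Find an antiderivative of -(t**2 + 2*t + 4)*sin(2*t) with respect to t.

t**2*cos(2*t)/2 - t*sin(2*t)/2 + t*cos(2*t) - sin(2*t)/2 + 7*cos(2*t)/4 + C

Use integration by parts with u = t**2 + 2*t + 4, dv = -sin(2*t) dt, so v = cos(2*t)/2.
Apply parts 2 times (tabular method): alternate signs, differentiate u down to 0, integrate dv up.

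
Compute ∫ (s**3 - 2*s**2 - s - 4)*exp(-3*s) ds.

Use integration by parts with u = s**3 - 2*s**2 - s - 4, dv = exp(-3*s) ds, so v = -exp(-3*s)/3.
Apply parts 3 times (tabular method): alternate signs, differentiate u down to 0, integrate dv up.

(-9*s**3 + 9*s**2 + 15*s + 41)*exp(-3*s)/27 + C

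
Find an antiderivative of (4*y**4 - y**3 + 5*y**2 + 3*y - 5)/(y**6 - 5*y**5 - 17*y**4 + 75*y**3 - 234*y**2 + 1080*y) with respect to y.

Factor the denominator: y*(y - 6)*(y - 4)*(y + 5)*(y**2 + 9).
Partial-fraction decomposition: -(1381*y - 3471)/(11475*(y**2 + 9)) - 91/(561*(y + 5)) - 349/(600*(y - 4)) + 5161/(5940*(y - 6)) - 1/(216*y).
Integrate each term; A/(y−a) gives A·log|y−a|; the (By+D)/(y²+p²) term gives a log and an atan.

-log(y)/216 + 5161*log(y - 6)/5940 - 349*log(y - 4)/600 - 91*log(y + 5)/561 - 1381*log(y**2 + 9)/22950 + 1157*atan(y/3)/11475 + C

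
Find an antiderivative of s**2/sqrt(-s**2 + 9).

-s*sqrt(-s**2 + 9)/2 + 9*asin(s/3)/2 + C

Substitute s = 3·sin(θ), so ds = 3·cos(θ) dθ and the radical becomes sqrt(-s**2 + 9) = 3·cos(θ) by the Pythagorean identity.
Integrate the resulting trig expression in θ, then back-substitute θ = asin(s/3), sin(θ) = s/3, cos(θ) = sqrt(-s**2 + 9)/3 (absorbing any constant into C).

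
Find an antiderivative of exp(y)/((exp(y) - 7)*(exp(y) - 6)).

Let u = e^y, du = e^y dy.
The integral becomes ∫ du/((u-7)(u-6)); decompose into partial fractions.

log(exp(y) - 7) - log(exp(y) - 6) + C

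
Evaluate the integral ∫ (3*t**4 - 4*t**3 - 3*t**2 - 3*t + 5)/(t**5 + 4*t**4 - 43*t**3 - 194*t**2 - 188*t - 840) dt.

109*log(t - 7)/159 - 20*log(t + 5)/3 + 359*log(t + 6)/40 + 13*log(t**2 + 4)/4240 - 299*atan(t/2)/2120 + C

Factor the denominator: (t - 7)*(t + 5)*(t + 6)*(t**2 + 4).
Partial-fraction decomposition: 13*(t - 46)/(2120*(t**2 + 4)) + 359/(40*(t + 6)) - 20/(3*(t + 5)) + 109/(159*(t - 7)).
Integrate each term; A/(t−a) gives A·log|t−a|; the (Bt+D)/(t²+p²) term gives a log and an atan.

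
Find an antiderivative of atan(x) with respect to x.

Use integration by parts with u = arctan(x), dv = dx.
Then du = 1/(x**2 + 1) dx.

x*atan(x) - log(x**2 + 1)/2 + C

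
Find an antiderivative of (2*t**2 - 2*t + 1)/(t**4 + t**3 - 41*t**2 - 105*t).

Factor the denominator: t*(t - 7)*(t + 3)*(t + 5).
Partial-fraction decomposition: -61/(120*(t + 5)) + 5/(12*(t + 3)) + 17/(168*(t - 7)) - 1/(105*t).
Integrate each term: A/(t−a) contributes A·log|t−a|.

-log(t)/105 + 17*log(t - 7)/168 + 5*log(t + 3)/12 - 61*log(t + 5)/120 + C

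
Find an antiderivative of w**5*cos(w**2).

Let u = w², du = 2w dw; rewrite as (1/2)∫ u^2·cos(1u) du.
Now integrate by parts 2 times.

w**4*sin(w**2)/2 + w**2*cos(w**2) - sin(w**2) + C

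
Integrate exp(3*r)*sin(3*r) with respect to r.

Let I denote the integral. Integrate by parts with u = sin(3*r), dv = exp(3*r) dr, so v = exp(3*r)/3: I = exp(3*r)*sin(3*r)/3 − ∫ exp(3*r)*cos(3*r) dr.
Apply parts again with u = cos(3*r), dv = exp(3*r) dr: ∫ exp(3*r)*cos(3*r) dr = exp(3*r)*cos(3*r)/3 + I. Substituting back brings back I: I = exp(3*r)*sin(3*r)/3 - exp(3*r)*cos(3*r)/3 − I.
Solving for I: (1 + 1)·I equals the remaining terms, so I = (1/2)·(exp(3*r)*sin(3*r)/3 - exp(3*r)*cos(3*r)/3).

exp(3*r)*sin(3*r)/6 - exp(3*r)*cos(3*r)/6 + C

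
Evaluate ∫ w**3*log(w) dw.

w**4*log(w)/4 - w**4/16 + C

Use integration by parts with u = log(w), dv = w**3 dw.
Then du = 1/w dw and v = w**4/4.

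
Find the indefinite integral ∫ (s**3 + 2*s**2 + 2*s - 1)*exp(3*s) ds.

Use integration by parts with u = s**3 + 2*s**2 + 2*s - 1, dv = exp(3*s) ds, so v = exp(3*s)/3.
Apply parts 3 times (tabular method): alternate signs, differentiate u down to 0, integrate dv up.

(9*s**3 + 9*s**2 + 12*s - 13)*exp(3*s)/27 + C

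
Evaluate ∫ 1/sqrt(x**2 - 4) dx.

Substitute x = 2·sec(θ), so dx = 2·sec(θ)*tan(θ) dθ and the radical becomes sqrt(x**2 - 4) = 2·tan(θ) by the Pythagorean identity.
Integrate the resulting trig expression in θ, then back-substitute sec(θ) = x/2, tan(θ) = sqrt(x**2 - 4)/2 (absorbing any constant into C).

log(x + sqrt(x**2 - 4)) + C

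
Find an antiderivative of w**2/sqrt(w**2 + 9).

Substitute w = 3·tan(θ), so dw = 3·sec(θ)^2 dθ and the radical becomes sqrt(w**2 + 9) = 3·sec(θ) by the Pythagorean identity.
Integrate the resulting trig expression in θ, then back-substitute tan(θ) = w/3, sec(θ) = sqrt(w**2 + 9)/3 (absorbing any constant into C).

w*sqrt(w**2 + 9)/2 - 9*log(w + sqrt(w**2 + 9))/2 + C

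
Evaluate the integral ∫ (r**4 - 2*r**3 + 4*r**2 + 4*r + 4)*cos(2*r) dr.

Use integration by parts with u = r**4 - 2*r**3 + 4*r**2 + 4*r + 4, dv = cos(2*r) dr, so v = sin(2*r)/2.
Apply parts 4 times (tabular method): alternate signs, differentiate u down to 0, integrate dv up.

r**4*sin(2*r)/2 - r**3*sin(2*r) + r**3*cos(2*r) + r**2*sin(2*r)/2 - 3*r**2*cos(2*r)/2 + 7*r*sin(2*r)/2 + r*cos(2*r)/2 + 7*sin(2*r)/4 + 7*cos(2*r)/4 + C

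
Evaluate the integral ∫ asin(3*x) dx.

Use integration by parts with u = arcsin(3*x), dv = dx.
Then du = 3/sqrt(-9*x**2 + 1) dx.

x*asin(3*x) + sqrt(-9*x**2 + 1)/3 + C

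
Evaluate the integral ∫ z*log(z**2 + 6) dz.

Let u = z**2 + 6, so du = (2*z) dz.
The integral becomes (1/2)·∫ log(u) du; integrate by parts with u′=log(u), dv′=du.

z**2*log(z**2 + 6)/2 - z**2/2 + 3*log(z**2 + 6) + C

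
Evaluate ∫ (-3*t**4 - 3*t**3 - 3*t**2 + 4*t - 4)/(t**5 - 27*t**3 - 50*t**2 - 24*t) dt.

log(t)/6 - 1156*log(t - 6)/735 + 86*log(t + 1)/441 - 161*log(t + 4)/90 + 11/(21*t + 21) + C

Factor the denominator: t*(t - 6)*(t + 1)**2*(t + 4).
Partial-fraction decomposition: -161/(90*(t + 4)) + 86/(441*(t + 1)) - 11/(21*(t + 1)**2) - 1156/(735*(t - 6)) + 1/(6*t).
Integrate each term; A/(t−a) gives A·log|t−a|; A/(t−a)² gives −A/(t−a).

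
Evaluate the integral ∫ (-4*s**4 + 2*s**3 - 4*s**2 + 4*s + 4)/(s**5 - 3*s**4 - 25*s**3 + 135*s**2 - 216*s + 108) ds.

Factor the denominator: (s - 3)**2*(s - 2)*(s - 1)*(s + 6).
Partial-fraction decomposition: -1445/(1134*(s + 6)) - 1/(14*(s - 1)) - 13/(2*(s - 2)) + 623/(162*(s - 3)) - 145/(9*(s - 3)**2).
Integrate each term; A/(s−a) gives A·log|s−a|; A/(s−a)² gives −A/(s−a).

623*log(s - 3)/162 - 13*log(s - 2)/2 - log(s - 1)/14 - 1445*log(s + 6)/1134 + 145/(9*s - 27) + C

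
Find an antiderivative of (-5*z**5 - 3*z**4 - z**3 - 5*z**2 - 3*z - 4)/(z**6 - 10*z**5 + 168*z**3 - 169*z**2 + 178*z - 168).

Factor the denominator: (z - 7)*(z - 6)*(z - 1)*(z + 4)*(z**2 + 1).
Partial-fraction decomposition: (769*z - 492)/(31450*(z**2 + 1)) - 2172/(4675*(z + 4)) - 7/(100*(z - 1)) + 21593/(925*(z - 6)) - 30617/(1100*(z - 7)).
Integrate each term; A/(z−a) gives A·log|z−a|; the (Bz+D)/(z²+p²) term gives a log and an atan.

-30617*log(z - 7)/1100 + 21593*log(z - 6)/925 - 7*log(z - 1)/100 - 2172*log(z + 4)/4675 + 769*log(z**2 + 1)/62900 - 246*atan(z)/15725 + C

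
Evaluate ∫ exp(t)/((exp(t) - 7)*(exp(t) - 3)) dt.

log(exp(t) - 7)/4 - log(exp(t) - 3)/4 + C

Let u = e^t, du = e^t dt.
The integral becomes ∫ du/((u-7)(u-3)); decompose into partial fractions.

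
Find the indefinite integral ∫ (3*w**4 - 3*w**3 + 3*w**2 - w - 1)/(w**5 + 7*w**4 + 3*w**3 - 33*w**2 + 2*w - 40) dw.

11*log(w - 2)/70 - 337*log(w + 4)/34 + 2329*log(w + 5)/182 - 93*log(w**2 + 1)/4420 + 49*atan(w)/2210 + C

Factor the denominator: (w - 2)*(w + 4)*(w + 5)*(w**2 + 1).
Partial-fraction decomposition: -(93*w - 49)/(2210*(w**2 + 1)) + 2329/(182*(w + 5)) - 337/(34*(w + 4)) + 11/(70*(w - 2)).
Integrate each term; A/(w−a) gives A·log|w−a|; the (Bw+D)/(w²+p²) term gives a log and an atan.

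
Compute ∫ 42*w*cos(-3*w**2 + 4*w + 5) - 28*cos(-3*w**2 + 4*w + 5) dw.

Let u = 3*w**2 - 4*w - 5, so du = (6*w - 4) dw.
Rewriting, the integral becomes 7·∫ cos(u) du = 7·sin(u).
Substituting back, u = 3*w**2 - 4*w - 5.

-7*sin(-3*w**2 + 4*w + 5) + C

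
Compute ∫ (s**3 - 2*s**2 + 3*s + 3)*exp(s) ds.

(s**3 - 5*s**2 + 13*s - 10)*exp(s) + C

Use integration by parts with u = s**3 - 2*s**2 + 3*s + 3, dv = exp(s) ds, so v = exp(s).
Apply parts 3 times (tabular method): alternate signs, differentiate u down to 0, integrate dv up.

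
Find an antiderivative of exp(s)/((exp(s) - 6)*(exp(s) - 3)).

log(exp(s) - 6)/3 - log(exp(s) - 3)/3 + C

Let u = e^s, du = e^s ds.
The integral becomes ∫ du/((u-3)(u-6)); decompose into partial fractions.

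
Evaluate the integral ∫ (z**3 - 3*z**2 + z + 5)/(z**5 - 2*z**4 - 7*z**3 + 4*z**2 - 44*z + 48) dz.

Factor the denominator: (z - 4)*(z - 1)*(z + 3)*(z**2 + 4).
Partial-fraction decomposition: (3*z + 8)/(20*(z**2 + 4)) - 1/(7*(z + 3)) - 1/(15*(z - 1)) + 5/(84*(z - 4)).
Integrate each term; A/(z−a) gives A·log|z−a|; the (Bz+D)/(z²+p²) term gives a log and an atan.

5*log(z - 4)/84 - log(z - 1)/15 - log(z + 3)/7 + 3*log(z**2 + 4)/40 + atan(z/2)/5 + C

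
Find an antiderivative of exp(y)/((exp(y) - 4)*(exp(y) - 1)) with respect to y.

log(exp(y) - 4)/3 - log(exp(y) - 1)/3 + C

Let u = e^y, du = e^y dy.
The integral becomes ∫ du/((u-1)(u-4)); decompose into partial fractions.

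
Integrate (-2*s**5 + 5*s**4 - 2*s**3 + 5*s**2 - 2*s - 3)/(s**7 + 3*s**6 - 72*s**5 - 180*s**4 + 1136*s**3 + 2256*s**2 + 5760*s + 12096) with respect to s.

-577597*log(s - 6)/8652800 + 181*log(s + 2)/10240 - 2517*log(s + 6)/2560 + 46561*log(s + 7)/44785 - 1251*log(s**2 + 4)/339200 + 7*atan(s/2)/10600 + 3113/(16640*s - 99840) + C

Factor the denominator: (s - 6)**2*(s + 2)*(s + 6)*(s + 7)*(s**2 + 4).
Partial-fraction decomposition: -(1251*s - 224)/(169600*(s**2 + 4)) + 46561/(44785*(s + 7)) - 2517/(2560*(s + 6)) + 181/(10240*(s + 2)) - 577597/(8652800*(s - 6)) - 3113/(16640*(s - 6)**2).
Integrate each term; A/(s−a) gives A·log|s−a|; the (Bs+D)/(s²+p²) term gives a log and an atan.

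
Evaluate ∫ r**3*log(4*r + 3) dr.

Use integration by parts with u = log(4*r + 3), dv = r**3 dr.
Then du = 4/(4*r + 3) dr and v = r**4/4.

r**4*log(4*r + 3)/4 - r**4/16 + r**3/16 - 9*r**2/128 + 27*r/256 - 81*log(4*r + 3)/1024 + C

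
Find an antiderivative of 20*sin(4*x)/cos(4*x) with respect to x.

-5*log(cos(4*x)) + C

Let u = cos(4*x), so du = (-4*sin(4*x)) dx.
Rewriting, the integral becomes -5·∫ 1/u du = -5·log(u).
Substituting back, u = cos(4*x).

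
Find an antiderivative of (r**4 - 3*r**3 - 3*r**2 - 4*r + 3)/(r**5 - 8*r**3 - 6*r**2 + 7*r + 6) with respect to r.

-9*log(r - 3)/40 + log(r - 1)/4 - 13*log(r + 1)/8 + 13*log(r + 2)/5 - 1/(r + 1) + C

Factor the denominator: (r - 3)*(r - 1)*(r + 1)**2*(r + 2).
Partial-fraction decomposition: 13/(5*(r + 2)) - 13/(8*(r + 1)) + (r + 1)**(-2) + 1/(4*(r - 1)) - 9/(40*(r - 3)).
Integrate each term; A/(r−a) gives A·log|r−a|; A/(r−a)² gives −A/(r−a).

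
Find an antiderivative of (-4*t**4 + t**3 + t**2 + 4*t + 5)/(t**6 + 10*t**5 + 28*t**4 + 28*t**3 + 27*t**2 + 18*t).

Factor the denominator: t*(t + 1)*(t + 3)*(t + 6)*(t**2 + 1).
Partial-fraction decomposition: -3*(13*t - 4)/(370*(t**2 + 1)) + 5383/(3330*(t + 6)) - 349/(180*(t + 3)) + 3/(20*(t + 1)) + 5/(18*t).
Integrate each term; A/(t−a) gives A·log|t−a|; the (Bt+D)/(t²+p²) term gives a log and an atan.

5*log(t)/18 + 3*log(t + 1)/20 - 349*log(t + 3)/180 + 5383*log(t + 6)/3330 - 39*log(t**2 + 1)/740 + 6*atan(t)/185 + C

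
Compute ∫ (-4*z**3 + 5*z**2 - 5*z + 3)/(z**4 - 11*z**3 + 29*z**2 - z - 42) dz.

-1159*log(z - 7)/160 + 75*log(z - 3)/16 - 19*log(z - 2)/15 - 17*log(z + 1)/96 + C

Factor the denominator: (z - 7)*(z - 3)*(z - 2)*(z + 1).
Partial-fraction decomposition: -17/(96*(z + 1)) - 19/(15*(z - 2)) + 75/(16*(z - 3)) - 1159/(160*(z - 7)).
Integrate each term: A/(z−a) contributes A·log|z−a|.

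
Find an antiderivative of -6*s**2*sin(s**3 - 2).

2*cos(s**3 - 2) + C

Let u = s**3 - 2, so du = (3*s**2) ds.
Rewriting, the integral becomes -2·∫ sin(u) du = -2·-cos(u).
Substituting back, u = s**3 - 2.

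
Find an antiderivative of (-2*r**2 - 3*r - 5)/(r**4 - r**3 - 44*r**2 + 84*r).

Factor the denominator: r*(r - 6)*(r - 2)*(r + 7).
Partial-fraction decomposition: 82/(819*(r + 7)) + 19/(72*(r - 2)) - 95/(312*(r - 6)) - 5/(84*r).
Integrate each term: A/(r−a) contributes A·log|r−a|.

-5*log(r)/84 - 95*log(r - 6)/312 + 19*log(r - 2)/72 + 82*log(r + 7)/819 + C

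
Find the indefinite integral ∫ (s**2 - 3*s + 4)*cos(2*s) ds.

s**2*sin(2*s)/2 - 3*s*sin(2*s)/2 + s*cos(2*s)/2 + 7*sin(2*s)/4 - 3*cos(2*s)/4 + C

Use integration by parts with u = s**2 - 3*s + 4, dv = cos(2*s) ds, so v = sin(2*s)/2.
Apply parts 2 times (tabular method): alternate signs, differentiate u down to 0, integrate dv up.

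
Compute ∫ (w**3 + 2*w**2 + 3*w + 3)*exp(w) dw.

Use integration by parts with u = w**3 + 2*w**2 + 3*w + 3, dv = exp(w) dw, so v = exp(w).
Apply parts 3 times (tabular method): alternate signs, differentiate u down to 0, integrate dv up.

(w**3 - w**2 + 5*w - 2)*exp(w) + C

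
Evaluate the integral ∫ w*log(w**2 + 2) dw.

Let u = w**2 + 2, so du = (2*w) dw.
The integral becomes (1/2)·∫ log(u) du; integrate by parts with u′=log(u), dv′=du.

w**2*log(w**2 + 2)/2 - w**2/2 + log(w**2 + 2) + C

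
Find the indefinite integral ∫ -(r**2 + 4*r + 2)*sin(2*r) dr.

Use integration by parts with u = r**2 + 4*r + 2, dv = -sin(2*r) dr, so v = cos(2*r)/2.
Apply parts 2 times (tabular method): alternate signs, differentiate u down to 0, integrate dv up.

r**2*cos(2*r)/2 - r*sin(2*r)/2 + 2*r*cos(2*r) - sin(2*r) + 3*cos(2*r)/4 + C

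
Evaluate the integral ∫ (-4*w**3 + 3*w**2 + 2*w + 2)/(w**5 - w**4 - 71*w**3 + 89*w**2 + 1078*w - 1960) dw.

Factor the denominator: (w - 7)*(w - 4)*(w - 2)*(w + 5)*(w + 7).
Partial-fraction decomposition: 137/(252*(w + 7)) - 3/(8*(w + 5)) - 1/(45*(w - 2)) + 1/(3*(w - 4)) - 403/(840*(w - 7)).
Integrate each term: A/(w−a) contributes A·log|w−a|.

-403*log(w - 7)/840 + log(w - 4)/3 - log(w - 2)/45 - 3*log(w + 5)/8 + 137*log(w + 7)/252 + C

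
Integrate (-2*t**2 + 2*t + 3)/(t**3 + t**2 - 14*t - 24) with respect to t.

-log(t - 4)/2 + 3*log(t + 2)/2 - 3*log(t + 3) + C

Factor the denominator: (t - 4)*(t + 2)*(t + 3).
Partial-fraction decomposition: -3/(t + 3) + 3/(2*(t + 2)) - 1/(2*(t - 4)).
Integrate each term: A/(t−a) contributes A·log|t−a|.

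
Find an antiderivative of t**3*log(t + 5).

Use integration by parts with u = log(t + 5), dv = t**3 dt.
Then du = 1/(t + 5) dt and v = t**4/4.

t**4*log(t + 5)/4 - t**4/16 + 5*t**3/12 - 25*t**2/8 + 125*t/4 - 625*log(t + 5)/4 + C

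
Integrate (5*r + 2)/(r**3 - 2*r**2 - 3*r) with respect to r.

-2*log(r)/3 + 17*log(r - 3)/12 - 3*log(r + 1)/4 + C

Factor the denominator: r*(r - 3)*(r + 1).
Partial-fraction decomposition: -3/(4*(r + 1)) + 17/(12*(r - 3)) - 2/(3*r).
Integrate each term: A/(r−a) contributes A·log|r−a|.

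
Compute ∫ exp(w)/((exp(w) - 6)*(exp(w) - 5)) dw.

log(exp(w) - 6) - log(exp(w) - 5) + C

Let u = e^w, du = e^w dw.
The integral becomes ∫ du/((u-6)(u-5)); decompose into partial fractions.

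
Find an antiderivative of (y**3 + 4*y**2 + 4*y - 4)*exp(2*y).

(4*y**3 + 10*y**2 + 6*y - 19)*exp(2*y)/8 + C

Use integration by parts with u = y**3 + 4*y**2 + 4*y - 4, dv = exp(2*y) dy, so v = exp(2*y)/2.
Apply parts 3 times (tabular method): alternate signs, differentiate u down to 0, integrate dv up.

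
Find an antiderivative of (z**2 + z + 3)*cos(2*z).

z**2*sin(2*z)/2 + z*sin(2*z)/2 + z*cos(2*z)/2 + 5*sin(2*z)/4 + cos(2*z)/4 + C

Use integration by parts with u = z**2 + z + 3, dv = cos(2*z) dz, so v = sin(2*z)/2.
Apply parts 2 times (tabular method): alternate signs, differentiate u down to 0, integrate dv up.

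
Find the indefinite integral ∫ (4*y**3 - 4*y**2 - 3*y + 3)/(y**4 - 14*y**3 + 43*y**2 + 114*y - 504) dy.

193*log(y - 7)/5 - 235*log(y - 6)/6 + 61*log(y - 4)/14 + 22*log(y + 3)/105 + C

Factor the denominator: (y - 7)*(y - 6)*(y - 4)*(y + 3).
Partial-fraction decomposition: 22/(105*(y + 3)) + 61/(14*(y - 4)) - 235/(6*(y - 6)) + 193/(5*(y - 7)).
Integrate each term: A/(y−a) contributes A·log|y−a|.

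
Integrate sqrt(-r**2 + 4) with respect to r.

r*sqrt(-r**2 + 4)/2 + 2*asin(r/2) + C

Substitute r = 2·sin(θ), so dr = 2·cos(θ) dθ and the radical becomes sqrt(-r**2 + 4) = 2·cos(θ) by the Pythagorean identity.
Integrate the resulting trig expression in θ, then back-substitute θ = asin(r/2), sin(θ) = r/2, cos(θ) = sqrt(-r**2 + 4)/2 (absorbing any constant into C).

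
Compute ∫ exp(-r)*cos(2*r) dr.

Let I denote the integral. Integrate by parts with u = cos(2*r), dv = exp(-r) dr, so v = -exp(-r): I = -exp(-r)*cos(2*r) − 2·∫ exp(-r)*sin(2*r) dr.
Apply parts again with u = sin(2*r), dv = exp(-r) dr: ∫ exp(-r)*sin(2*r) dr = -exp(-r)*sin(2*r) + 2·I. Substituting back brings back I: I = 2*exp(-r)*sin(2*r) - exp(-r)*cos(2*r) − 4·I.
Solving for I: (1 + 4)·I equals the remaining terms, so I = (1/5)·(2*exp(-r)*sin(2*r) - exp(-r)*cos(2*r)).

2*exp(-r)*sin(2*r)/5 - exp(-r)*cos(2*r)/5 + C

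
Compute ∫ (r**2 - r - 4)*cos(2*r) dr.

Use integration by parts with u = r**2 - r - 4, dv = cos(2*r) dr, so v = sin(2*r)/2.
Apply parts 2 times (tabular method): alternate signs, differentiate u down to 0, integrate dv up.

r**2*sin(2*r)/2 - r*sin(2*r)/2 + r*cos(2*r)/2 - 9*sin(2*r)/4 - cos(2*r)/4 + C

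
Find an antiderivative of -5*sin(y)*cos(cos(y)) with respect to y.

Let u = cos(y), so du = (-sin(y)) dy.
Rewriting, the integral becomes 5·∫ cos(u) du = 5·sin(u).
Substituting back, u = cos(y).

5*sin(cos(y)) + C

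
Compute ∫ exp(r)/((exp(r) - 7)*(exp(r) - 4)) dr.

log(exp(r) - 7)/3 - log(exp(r) - 4)/3 + C

Let u = e^r, du = e^r dr.
The integral becomes ∫ du/((u-4)(u-7)); decompose into partial fractions.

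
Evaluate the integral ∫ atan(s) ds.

s*atan(s) - log(s**2 + 1)/2 + C

Use integration by parts with u = arctan(s), dv = ds.
Then du = 1/(s**2 + 1) ds.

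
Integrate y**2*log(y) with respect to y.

y**3*log(y)/3 - y**3/9 + C

Use integration by parts with u = log(y), dv = y**2 dy.
Then du = 1/y dy and v = y**3/3.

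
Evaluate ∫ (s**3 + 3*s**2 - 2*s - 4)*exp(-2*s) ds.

Use integration by parts with u = s**3 + 3*s**2 - 2*s - 4, dv = exp(-2*s) ds, so v = -exp(-2*s)/2.
Apply parts 3 times (tabular method): alternate signs, differentiate u down to 0, integrate dv up.

(-4*s**3 - 18*s**2 - 10*s + 11)*exp(-2*s)/8 + C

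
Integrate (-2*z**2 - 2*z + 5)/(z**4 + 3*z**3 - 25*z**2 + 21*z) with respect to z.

Factor the denominator: z*(z - 3)*(z - 1)*(z + 7).
Partial-fraction decomposition: 79/(560*(z + 7)) - 1/(16*(z - 1)) - 19/(60*(z - 3)) + 5/(21*z).
Integrate each term: A/(z−a) contributes A·log|z−a|.

5*log(z)/21 - 19*log(z - 3)/60 - log(z - 1)/16 + 79*log(z + 7)/560 + C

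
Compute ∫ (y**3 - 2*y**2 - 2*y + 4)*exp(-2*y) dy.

(-4*y**3 + 2*y**2 + 10*y - 11)*exp(-2*y)/8 + C

Use integration by parts with u = y**3 - 2*y**2 - 2*y + 4, dv = exp(-2*y) dy, so v = -exp(-2*y)/2.
Apply parts 3 times (tabular method): alternate signs, differentiate u down to 0, integrate dv up.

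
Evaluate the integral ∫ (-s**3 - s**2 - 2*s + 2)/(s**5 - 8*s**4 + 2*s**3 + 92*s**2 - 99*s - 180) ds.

-79*log(s - 5)/48 + 86*log(s - 4)/35 - 5*log(s - 3)/6 - log(s + 1)/60 + 13*log(s + 3)/336 + C

Factor the denominator: (s - 5)*(s - 4)*(s - 3)*(s + 1)*(s + 3).
Partial-fraction decomposition: 13/(336*(s + 3)) - 1/(60*(s + 1)) - 5/(6*(s - 3)) + 86/(35*(s - 4)) - 79/(48*(s - 5)).
Integrate each term: A/(s−a) contributes A·log|s−a|.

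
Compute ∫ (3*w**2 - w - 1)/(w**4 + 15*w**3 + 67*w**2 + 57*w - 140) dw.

Factor the denominator: (w - 1)*(w + 4)*(w + 5)*(w + 7).
Partial-fraction decomposition: -51/(16*(w + 7)) + 79/(12*(w + 5)) - 17/(5*(w + 4)) + 1/(240*(w - 1)).
Integrate each term: A/(w−a) contributes A·log|w−a|.

log(w - 1)/240 - 17*log(w + 4)/5 + 79*log(w + 5)/12 - 51*log(w + 7)/16 + C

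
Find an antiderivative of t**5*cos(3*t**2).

Let u = t², du = 2t dt; rewrite as (1/2)∫ u^2·cos(3u) du.
Now integrate by parts 2 times.

t**4*sin(3*t**2)/6 + t**2*cos(3*t**2)/9 - sin(3*t**2)/27 + C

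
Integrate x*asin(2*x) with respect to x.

Use integration by parts with u = arcsin(2*x), dv = x dx.
Then du = 2/sqrt(-4*x**2 + 1) dx.

x**2*asin(2*x)/2 + x*sqrt(-4*x**2 + 1)/8 - asin(2*x)/16 + C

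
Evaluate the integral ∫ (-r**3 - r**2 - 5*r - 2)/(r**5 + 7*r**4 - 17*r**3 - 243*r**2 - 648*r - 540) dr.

Factor the denominator: (r - 6)*(r + 2)*(r + 3)**2*(r + 5).
Partial-fraction decomposition: 41/(44*(r + 5)) - 127/(324*(r + 3)) + 31/(18*(r + 3)**2) - 1/(2*(r + 2)) - 71/(1782*(r - 6)).
Integrate each term; A/(r−a) gives A·log|r−a|; A/(r−a)² gives −A/(r−a).

-71*log(r - 6)/1782 - log(r + 2)/2 - 127*log(r + 3)/324 + 41*log(r + 5)/44 - 31/(18*r + 54) + C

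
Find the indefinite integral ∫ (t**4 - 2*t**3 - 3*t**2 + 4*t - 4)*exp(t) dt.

(t**4 - 6*t**3 + 15*t**2 - 26*t + 22)*exp(t) + C

Use integration by parts with u = t**4 - 2*t**3 - 3*t**2 + 4*t - 4, dv = exp(t) dt, so v = exp(t).
Apply parts 4 times (tabular method): alternate signs, differentiate u down to 0, integrate dv up.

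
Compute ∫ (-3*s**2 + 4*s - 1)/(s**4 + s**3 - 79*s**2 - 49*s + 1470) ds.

Factor the denominator: (s - 7)*(s - 5)*(s + 6)*(s + 7).
Partial-fraction decomposition: 22/(21*(s + 7)) - 133/(143*(s + 6)) + 7/(33*(s - 5)) - 30/(91*(s - 7)).
Integrate each term: A/(s−a) contributes A·log|s−a|.

-30*log(s - 7)/91 + 7*log(s - 5)/33 - 133*log(s + 6)/143 + 22*log(s + 7)/21 + C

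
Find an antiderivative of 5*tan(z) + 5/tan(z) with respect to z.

Let u = tan(z), so du = (tan(z)**2 + 1) dz.
Rewriting, the integral becomes 5·∫ 1/u du = 5·log(u).
Substituting back, u = tan(z).

5*log(tan(z)) + C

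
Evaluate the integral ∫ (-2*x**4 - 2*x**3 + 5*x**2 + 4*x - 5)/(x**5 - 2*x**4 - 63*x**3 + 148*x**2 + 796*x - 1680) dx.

-565*log(x - 6)/104 + 340*log(x - 5)/81 - 25*log(x - 2)/648 + 65*log(x + 4)/324 - 976*log(x + 7)/1053 + C

Factor the denominator: (x - 6)*(x - 5)*(x - 2)*(x + 4)*(x + 7).
Partial-fraction decomposition: -976/(1053*(x + 7)) + 65/(324*(x + 4)) - 25/(648*(x - 2)) + 340/(81*(x - 5)) - 565/(104*(x - 6)).
Integrate each term: A/(x−a) contributes A·log|x−a|.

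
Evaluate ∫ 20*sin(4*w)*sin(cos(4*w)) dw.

5*cos(cos(4*w)) + C

Let u = cos(4*w), so du = (-4*sin(4*w)) dw.
Rewriting, the integral becomes -5·∫ sin(u) du = -5·-cos(u).
Substituting back, u = cos(4*w).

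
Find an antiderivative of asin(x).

Use integration by parts with u = arcsin(x), dv = dx.
Then du = 1/sqrt(-x**2 + 1) dx.

x*asin(x) + sqrt(-x**2 + 1) + C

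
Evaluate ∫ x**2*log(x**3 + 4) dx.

Let u = x**3 + 4, so du = (3*x**2) dx.
The integral becomes (1/3)·∫ log(u) du; integrate by parts with u′=log(u), dv′=du.

x**3*log(x**3 + 4)/3 - x**3/3 + 4*log(x**3 + 4)/3 + C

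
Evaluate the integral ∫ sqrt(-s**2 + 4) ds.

Substitute s = 2·sin(θ), so ds = 2·cos(θ) dθ and the radical becomes sqrt(-s**2 + 4) = 2·cos(θ) by the Pythagorean identity.
Integrate the resulting trig expression in θ, then back-substitute θ = asin(s/2), sin(θ) = s/2, cos(θ) = sqrt(-s**2 + 4)/2 (absorbing any constant into C).

s*sqrt(-s**2 + 4)/2 + 2*asin(s/2) + C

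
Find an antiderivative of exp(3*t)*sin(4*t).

Let I denote the integral. Integrate by parts with u = sin(4*t), dv = exp(3*t) dt, so v = exp(3*t)/3: I = exp(3*t)*sin(4*t)/3 − (4/3)·∫ exp(3*t)*cos(4*t) dt.
Apply parts again with u = cos(4*t), dv = exp(3*t) dt: ∫ exp(3*t)*cos(4*t) dt = exp(3*t)*cos(4*t)/3 + (4/3)·I. Substituting back brings back I: I = exp(3*t)*sin(4*t)/3 - 4*exp(3*t)*cos(4*t)/9 − (16/9)·I.
Solving for I: (1 + 16/9)·I equals the remaining terms, so I = (9/25)·(exp(3*t)*sin(4*t)/3 - 4*exp(3*t)*cos(4*t)/9).

3*exp(3*t)*sin(4*t)/25 - 4*exp(3*t)*cos(4*t)/25 + C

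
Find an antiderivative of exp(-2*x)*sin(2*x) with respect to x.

-exp(-2*x)*sin(2*x)/4 - exp(-2*x)*cos(2*x)/4 + C

Let I denote the integral. Integrate by parts with u = sin(2*x), dv = exp(-2*x) dx, so v = -exp(-2*x)/2: I = -exp(-2*x)*sin(2*x)/2 + ∫ exp(-2*x)*cos(2*x) dx.
Apply parts again with u = cos(2*x), dv = exp(-2*x) dx: ∫ exp(-2*x)*cos(2*x) dx = -exp(-2*x)*cos(2*x)/2 − I. Substituting back brings back I: I = -exp(-2*x)*sin(2*x)/2 - exp(-2*x)*cos(2*x)/2 − I.
Solving for I: (1 + 1)·I equals the remaining terms, so I = (1/2)·(-exp(-2*x)*sin(2*x)/2 - exp(-2*x)*cos(2*x)/2).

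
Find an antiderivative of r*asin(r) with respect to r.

Use integration by parts with u = arcsin(r), dv = r dr.
Then du = 1/sqrt(-r**2 + 1) dr.

r**2*asin(r)/2 + r*sqrt(-r**2 + 1)/4 - asin(r)/4 + C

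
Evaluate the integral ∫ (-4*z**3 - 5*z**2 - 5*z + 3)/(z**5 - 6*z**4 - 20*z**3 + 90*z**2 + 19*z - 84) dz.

Factor the denominator: (z - 7)*(z - 3)*(z - 1)*(z + 1)*(z + 4).
Partial-fraction decomposition: 199/(1155*(z + 4)) - 7/(192*(z + 1)) - 11/(120*(z - 1)) + 165/(224*(z - 3)) - 1649/(2112*(z - 7)).
Integrate each term: A/(z−a) contributes A·log|z−a|.

-1649*log(z - 7)/2112 + 165*log(z - 3)/224 - 11*log(z - 1)/120 - 7*log(z + 1)/192 + 199*log(z + 4)/1155 + C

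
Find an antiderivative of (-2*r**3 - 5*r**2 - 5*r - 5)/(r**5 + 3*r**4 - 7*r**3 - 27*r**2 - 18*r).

5*log(r)/18 - 119*log(r - 3)/360 - 3*log(r + 1)/8 - log(r + 2)/10 + 19*log(r + 3)/36 + C

Factor the denominator: r*(r - 3)*(r + 1)*(r + 2)*(r + 3).
Partial-fraction decomposition: 19/(36*(r + 3)) - 1/(10*(r + 2)) - 3/(8*(r + 1)) - 119/(360*(r - 3)) + 5/(18*r).
Integrate each term: A/(r−a) contributes A·log|r−a|.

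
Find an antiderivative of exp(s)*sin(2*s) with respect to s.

Let I denote the integral. Integrate by parts with u = sin(2*s), dv = exp(s) ds, so v = exp(s): I = exp(s)*sin(2*s) − 2·∫ exp(s)*cos(2*s) ds.
Apply parts again with u = cos(2*s), dv = exp(s) ds: ∫ exp(s)*cos(2*s) ds = exp(s)*cos(2*s) + 2·I. Substituting back brings back I: I = exp(s)*sin(2*s) - 2*exp(s)*cos(2*s) − 4·I.
Solving for I: (1 + 4)·I equals the remaining terms, so I = (1/5)·(exp(s)*sin(2*s) - 2*exp(s)*cos(2*s)).

exp(s)*sin(2*s)/5 - 2*exp(s)*cos(2*s)/5 + C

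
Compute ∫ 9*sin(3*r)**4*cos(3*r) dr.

Let u = sin(3*r), so du = (3*cos(3*r)) dr.
Rewriting, the integral becomes 3·∫ u^4 du = 3·u^5/5.
Substituting back, u = sin(3*r).

3*sin(3*r)**5/5 + C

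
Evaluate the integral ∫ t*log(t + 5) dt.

Use integration by parts with u = log(t + 5), dv = t dt.
Then du = 1/(t + 5) dt and v = t**2/2.

t**2*log(t + 5)/2 - t**2/4 + 5*t/2 - 25*log(t + 5)/2 + C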